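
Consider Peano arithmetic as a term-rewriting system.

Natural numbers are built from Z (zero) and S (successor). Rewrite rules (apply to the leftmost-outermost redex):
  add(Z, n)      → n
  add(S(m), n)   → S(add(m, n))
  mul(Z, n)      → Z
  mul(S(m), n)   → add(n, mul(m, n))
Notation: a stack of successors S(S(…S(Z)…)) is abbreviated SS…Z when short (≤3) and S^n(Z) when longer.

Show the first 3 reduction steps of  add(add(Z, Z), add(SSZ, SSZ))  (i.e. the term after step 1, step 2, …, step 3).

Answer: after 3 steps: S(add(SZ, SSZ))

Reduction:
  start: add(add(Z, Z), add(SSZ, SSZ))
  [1] add(Z, add(SSZ, SSZ))
  [2] add(SSZ, SSZ)
  [3] S(add(SZ, SSZ))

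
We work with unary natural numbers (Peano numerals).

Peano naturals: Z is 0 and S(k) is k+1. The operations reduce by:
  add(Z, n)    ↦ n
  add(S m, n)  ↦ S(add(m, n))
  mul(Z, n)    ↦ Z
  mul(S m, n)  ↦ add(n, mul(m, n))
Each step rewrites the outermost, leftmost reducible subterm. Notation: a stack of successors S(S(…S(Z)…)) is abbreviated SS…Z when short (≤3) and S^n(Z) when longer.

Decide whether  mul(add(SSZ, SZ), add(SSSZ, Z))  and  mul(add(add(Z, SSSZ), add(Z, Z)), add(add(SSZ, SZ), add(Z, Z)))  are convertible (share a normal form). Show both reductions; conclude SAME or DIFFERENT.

Answer: SAME — A ⇓ S^9(Z), B ⇓ S^9(Z)

Reduction:
Term A:
  start: mul(add(SSZ, SZ), add(SSSZ, Z))
  [1] mul(S(add(SZ, SZ)), add(SSSZ, Z))
  [2] add(add(SSSZ, Z), mul(add(SZ, SZ), add(SSSZ, Z)))
  [3] add(S(add(SSZ, Z)), mul(add(SZ, SZ), add(SSSZ, Z)))
  [4] S(add(add(SSZ, Z), mul(add(SZ, SZ), add(SSSZ, Z))))
  [5] S(add(S(add(SZ, Z)), mul(add(SZ, SZ), add(SSSZ, Z))))
  [6] S(S(add(add(SZ, Z), mul(add(SZ, SZ), add(SSSZ, Z)))))
  [7] S(S(add(S(add(Z, Z)), mul(add(SZ, SZ), add(SSSZ, Z)))))
  [8] S(S(S(add(add(Z, Z), mul(add(SZ, SZ), add(SSSZ, Z))))))
  [9] S(S(S(add(Z, mul(add(SZ, SZ), add(SSSZ, Z))))))
  [10] S(S(S(mul(add(SZ, SZ), add(SSSZ, Z)))))
  [11] S(S(S(mul(S(add(Z, SZ)), add(SSSZ, Z)))))
  [12] S(S(S(add(add(SSSZ, Z), mul(add(Z, SZ), add(SSSZ, Z))))))
  [13] S(S(S(add(S(add(SSZ, Z)), mul(add(Z, SZ), add(SSSZ, Z))))))
  [14] S(S(S(S(add(add(SSZ, Z), mul(add(Z, SZ), add(SSSZ, Z)))))))
  [15] S(S(S(S(add(S(add(SZ, Z)), mul(add(Z, SZ), add(SSSZ, Z)))))))
  [16] S(S(S(S(S(add(add(SZ, Z), mul(add(Z, SZ), add(SSSZ, Z))))))))
  [17] S(S(S(S(S(add(S(add(Z, Z)), mul(add(Z, SZ), add(SSSZ, Z))))))))
  [18] S(S(S(S(S(S(add(add(Z, Z), mul(add(Z, SZ), add(SSSZ, Z)))))))))
  [19] S(S(S(S(S(S(add(Z, mul(add(Z, SZ), add(SSSZ, Z)))))))))
  [20] S(S(S(S(S(S(mul(add(Z, SZ), add(SSSZ, Z))))))))
  [21] S(S(S(S(S(S(mul(SZ, add(SSSZ, Z))))))))
  [22] S(S(S(S(S(S(add(add(SSSZ, Z), mul(Z, add(SSSZ, Z)))))))))
  [23] S(S(S(S(S(S(add(S(add(SSZ, Z)), mul(Z, add(SSSZ, Z)))))))))
  [24] S(S(S(S(S(S(S(add(add(SSZ, Z), mul(Z, add(SSSZ, Z))))))))))
  [25] S(S(S(S(S(S(S(add(S(add(SZ, Z)), mul(Z, add(SSSZ, Z))))))))))
  [26] S(S(S(S(S(S(S(S(add(add(SZ, Z), mul(Z, add(SSSZ, Z)))))))))))
  [27] S(S(S(S(S(S(S(S(add(S(add(Z, Z)), mul(Z, add(SSSZ, Z)))))))))))
  [28] S(S(S(S(S(S(S(S(S(add(add(Z, Z), mul(Z, add(SSSZ, Z))))))))))))
  [29] S(S(S(S(S(S(S(S(S(add(Z, mul(Z, add(SSSZ, Z))))))))))))
  [30] S(S(S(S(S(S(S(S(S(mul(Z, add(SSSZ, Z)))))))))))
  [31] S^9(Z)

Term B:
  start: mul(add(add(Z, SSSZ), add(Z, Z)), add(add(SSZ, SZ), add(Z, Z)))
  [1] mul(add(SSSZ, add(Z, Z)), add(add(SSZ, SZ), add(Z, Z)))
  [2] mul(S(add(SSZ, add(Z, Z))), add(add(SSZ, SZ), add(Z, Z)))
  [3] add(add(add(SSZ, SZ), add(Z, Z)), mul(add(SSZ, add(Z, Z)), add(add(SSZ, SZ), add(Z, Z))))
  [4] add(add(S(add(SZ, SZ)), add(Z, Z)), mul(add(SSZ, add(Z, Z)), add(add(SSZ, SZ), add(Z, Z))))
  [5] add(S(add(add(SZ, SZ), add(Z, Z))), mul(add(SSZ, add(Z, Z)), add(add(SSZ, SZ), add(Z, Z))))
  [6] S(add(add(add(SZ, SZ), add(Z, Z)), mul(add(SSZ, add(Z, Z)), add(add(SSZ, SZ), add(Z, Z)))))
  [7] S(add(add(S(add(Z, SZ)), add(Z, Z)), mul(add(SSZ, add(Z, Z)), add(add(SSZ, SZ), add(Z, Z)))))
  [8] S(add(S(add(add(Z, SZ), add(Z, Z))), mul(add(SSZ, add(Z, Z)), add(add(SSZ, SZ), add(Z, Z)))))
  [9] S(S(add(add(add(Z, SZ), add(Z, Z)), mul(add(SSZ, add(Z, Z)), add(add(SSZ, SZ), add(Z, Z))))))
  [10] S(S(add(add(SZ, add(Z, Z)), mul(add(SSZ, add(Z, Z)), add(add(SSZ, SZ), add(Z, Z))))))
  [11] S(S(add(S(add(Z, add(Z, Z))), mul(add(SSZ, add(Z, Z)), add(add(SSZ, SZ), add(Z, Z))))))
  [12] S(S(S(add(add(Z, add(Z, Z)), mul(add(SSZ, add(Z, Z)), add(add(SSZ, SZ), add(Z, Z)))))))
  [13] S(S(S(add(add(Z, Z), mul(add(SSZ, add(Z, Z)), add(add(SSZ, SZ), add(Z, Z)))))))
  [14] S(S(S(add(Z, mul(add(SSZ, add(Z, Z)), add(add(SSZ, SZ), add(Z, Z)))))))
  [15] S(S(S(mul(add(SSZ, add(Z, Z)), add(add(SSZ, SZ), add(Z, Z))))))
  [16] S(S(S(mul(S(add(SZ, add(Z, Z))), add(add(SSZ, SZ), add(Z, Z))))))
  [17] S(S(S(add(add(add(SSZ, SZ), add(Z, Z)), mul(add(SZ, add(Z, Z)), add(add(SSZ, SZ), add(Z, Z)))))))
  [18] S(S(S(add(add(S(add(SZ, SZ)), add(Z, Z)), mul(add(SZ, add(Z, Z)), add(add(SSZ, SZ), add(Z, Z)))))))
  [19] S(S(S(add(S(add(add(SZ, SZ), add(Z, Z))), mul(add(SZ, add(Z, Z)), add(add(SSZ, SZ), add(Z, Z)))))))
  [20] S(S(S(S(add(add(add(SZ, SZ), add(Z, Z)), mul(add(SZ, add(Z, Z)), add(add(SSZ, SZ), add(Z, Z))))))))
  [21] S(S(S(S(add(add(S(add(Z, SZ)), add(Z, Z)), mul(add(SZ, add(Z, Z)), add(add(SSZ, SZ), add(Z, Z))))))))
  [22] S(S(S(S(add(S(add(add(Z, SZ), add(Z, Z))), mul(add(SZ, add(Z, Z)), add(add(SSZ, SZ), add(Z, Z))))))))
  [23] S(S(S(S(S(add(add(add(Z, SZ), add(Z, Z)), mul(add(SZ, add(Z, Z)), add(add(SSZ, SZ), add(Z, Z)))))))))
  [24] S(S(S(S(S(add(add(SZ, add(Z, Z)), mul(add(SZ, add(Z, Z)), add(add(SSZ, SZ), add(Z, Z)))))))))
  [25] S(S(S(S(S(add(S(add(Z, add(Z, Z))), mul(add(SZ, add(Z, Z)), add(add(SSZ, SZ), add(Z, Z)))))))))
  [26] S(S(S(S(S(S(add(add(Z, add(Z, Z)), mul(add(SZ, add(Z, Z)), add(add(SSZ, SZ), add(Z, Z))))))))))
  [27] S(S(S(S(S(S(add(add(Z, Z), mul(add(SZ, add(Z, Z)), add(add(SSZ, SZ), add(Z, Z))))))))))
  [28] S(S(S(S(S(S(add(Z, mul(add(SZ, add(Z, Z)), add(add(SSZ, SZ), add(Z, Z))))))))))
  [29] S(S(S(S(S(S(mul(add(SZ, add(Z, Z)), add(add(SSZ, SZ), add(Z, Z)))))))))
  [30] S(S(S(S(S(S(mul(S(add(Z, add(Z, Z))), add(add(SSZ, SZ), add(Z, Z)))))))))
  [31] S(S(S(S(S(S(add(add(add(SSZ, SZ), add(Z, Z)), mul(add(Z, add(Z, Z)), add(add(SSZ, SZ), add(Z, Z))))))))))
  [32] S(S(S(S(S(S(add(add(S(add(SZ, SZ)), add(Z, Z)), mul(add(Z, add(Z, Z)), add(add(SSZ, SZ), add(Z, Z))))))))))
  [33] S(S(S(S(S(S(add(S(add(add(SZ, SZ), add(Z, Z))), mul(add(Z, add(Z, Z)), add(add(SSZ, SZ), add(Z, Z))))))))))
  [34] S(S(S(S(S(S(S(add(add(add(SZ, SZ), add(Z, Z)), mul(add(Z, add(Z, Z)), add(add(SSZ, SZ), add(Z, Z)))))))))))
  [35] S(S(S(S(S(S(S(add(add(S(add(Z, SZ)), add(Z, Z)), mul(add(Z, add(Z, Z)), add(add(SSZ, SZ), add(Z, Z)))))))))))
  [36] S(S(S(S(S(S(S(add(S(add(add(Z, SZ), add(Z, Z))), mul(add(Z, add(Z, Z)), add(add(SSZ, SZ), add(Z, Z)))))))))))
  [37] S(S(S(S(S(S(S(S(add(add(add(Z, SZ), add(Z, Z)), mul(add(Z, add(Z, Z)), add(add(SSZ, SZ), add(Z, Z))))))))))))
  [38] S(S(S(S(S(S(S(S(add(add(SZ, add(Z, Z)), mul(add(Z, add(Z, Z)), add(add(SSZ, SZ), add(Z, Z))))))))))))
  [39] S(S(S(S(S(S(S(S(add(S(add(Z, add(Z, Z))), mul(add(Z, add(Z, Z)), add(add(SSZ, SZ), add(Z, Z))))))))))))
  [40] S(S(S(S(S(S(S(S(S(add(add(Z, add(Z, Z)), mul(add(Z, add(Z, Z)), add(add(SSZ, SZ), add(Z, Z)))))))))))))
  [41] S(S(S(S(S(S(S(S(S(add(add(Z, Z), mul(add(Z, add(Z, Z)), add(add(SSZ, SZ), add(Z, Z)))))))))))))
  [42] S(S(S(S(S(S(S(S(S(add(Z, mul(add(Z, add(Z, Z)), add(add(SSZ, SZ), add(Z, Z)))))))))))))
  [43] S(S(S(S(S(S(S(S(S(mul(add(Z, add(Z, Z)), add(add(SSZ, SZ), add(Z, Z))))))))))))
  [44] S(S(S(S(S(S(S(S(S(mul(add(Z, Z), add(add(SSZ, SZ), add(Z, Z))))))))))))
  [45] S(S(S(S(S(S(S(S(S(mul(Z, add(add(SSZ, SZ), add(Z, Z))))))))))))
  [46] S^9(Z)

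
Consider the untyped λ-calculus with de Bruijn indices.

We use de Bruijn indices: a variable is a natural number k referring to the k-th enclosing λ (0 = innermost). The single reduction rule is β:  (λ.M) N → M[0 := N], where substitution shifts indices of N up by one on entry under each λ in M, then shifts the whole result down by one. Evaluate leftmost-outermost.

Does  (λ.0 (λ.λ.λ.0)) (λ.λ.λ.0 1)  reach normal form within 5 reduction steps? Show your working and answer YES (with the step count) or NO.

  start: (λ.0 (λ.λ.λ.0)) (λ.λ.λ.0 1)
  [1] (λ.λ.λ.0 1) (λ.λ.λ.0)
  [2] λ.λ.0 1

Answer: YES — reaches normal form λ.λ.0 1 in 2 ≤ 5 steps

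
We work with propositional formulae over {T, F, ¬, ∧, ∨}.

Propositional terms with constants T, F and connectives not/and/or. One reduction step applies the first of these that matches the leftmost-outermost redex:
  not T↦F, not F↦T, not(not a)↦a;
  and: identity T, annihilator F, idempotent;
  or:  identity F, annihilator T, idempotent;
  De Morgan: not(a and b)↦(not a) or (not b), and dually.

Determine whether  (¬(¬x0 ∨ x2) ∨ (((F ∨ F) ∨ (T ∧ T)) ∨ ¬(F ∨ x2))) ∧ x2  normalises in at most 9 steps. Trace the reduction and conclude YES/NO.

Answer: YES — reaches normal form x2 in 8 ≤ 9 steps

Working:
  start: (¬(¬x0 ∨ x2) ∨ (((F ∨ F) ∨ (T ∧ T)) ∨ ¬(F ∨ x2))) ∧ x2
  step 1: ((¬¬x0 ∧ ¬x2) ∨ (((F ∨ F) ∨ (T ∧ T)) ∨ ¬(F ∨ x2))) ∧ x2
  step 2: ((x0 ∧ ¬x2) ∨ (((F ∨ F) ∨ (T ∧ T)) ∨ ¬(F ∨ x2))) ∧ x2
  step 3: ((x0 ∧ ¬x2) ∨ ((F ∨ (T ∧ T)) ∨ ¬(F ∨ x2))) ∧ x2
  step 4: ((x0 ∧ ¬x2) ∨ ((T ∧ T) ∨ ¬(F ∨ x2))) ∧ x2
  step 5: ((x0 ∧ ¬x2) ∨ (T ∨ ¬(F ∨ x2))) ∧ x2
  step 6: ((x0 ∧ ¬x2) ∨ T) ∧ x2
  step 7: T ∧ x2
  step 8: x2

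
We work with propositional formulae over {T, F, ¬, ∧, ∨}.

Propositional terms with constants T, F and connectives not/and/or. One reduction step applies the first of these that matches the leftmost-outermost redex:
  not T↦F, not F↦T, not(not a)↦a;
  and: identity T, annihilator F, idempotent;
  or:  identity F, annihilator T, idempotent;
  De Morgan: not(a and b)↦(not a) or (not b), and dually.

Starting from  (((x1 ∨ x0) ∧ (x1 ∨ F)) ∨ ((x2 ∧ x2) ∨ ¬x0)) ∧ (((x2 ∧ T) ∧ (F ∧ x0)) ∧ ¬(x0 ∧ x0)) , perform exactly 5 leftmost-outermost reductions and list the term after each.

Answer: after 5 steps: (((x1 ∨ x0) ∧ x1) ∨ (x2 ∨ ¬x0)) ∧ (F ∧ ¬(x0 ∧ x0))

Derivation:
  start: (((x1 ∨ x0) ∧ (x1 ∨ F)) ∨ ((x2 ∧ x2) ∨ ¬x0)) ∧ (((x2 ∧ T) ∧ (F ∧ x0)) ∧ ¬(x0 ∧ x0))
  →1  (((x1 ∨ x0) ∧ x1) ∨ ((x2 ∧ x2) ∨ ¬x0)) ∧ (((x2 ∧ T) ∧ (F ∧ x0)) ∧ ¬(x0 ∧ x0))
  →2  (((x1 ∨ x0) ∧ x1) ∨ (x2 ∨ ¬x0)) ∧ (((x2 ∧ T) ∧ (F ∧ x0)) ∧ ¬(x0 ∧ x0))
  →3  (((x1 ∨ x0) ∧ x1) ∨ (x2 ∨ ¬x0)) ∧ ((x2 ∧ (F ∧ x0)) ∧ ¬(x0 ∧ x0))
  →4  (((x1 ∨ x0) ∧ x1) ∨ (x2 ∨ ¬x0)) ∧ ((x2 ∧ F) ∧ ¬(x0 ∧ x0))
  →5  (((x1 ∨ x0) ∧ x1) ∨ (x2 ∨ ¬x0)) ∧ (F ∧ ¬(x0 ∧ x0))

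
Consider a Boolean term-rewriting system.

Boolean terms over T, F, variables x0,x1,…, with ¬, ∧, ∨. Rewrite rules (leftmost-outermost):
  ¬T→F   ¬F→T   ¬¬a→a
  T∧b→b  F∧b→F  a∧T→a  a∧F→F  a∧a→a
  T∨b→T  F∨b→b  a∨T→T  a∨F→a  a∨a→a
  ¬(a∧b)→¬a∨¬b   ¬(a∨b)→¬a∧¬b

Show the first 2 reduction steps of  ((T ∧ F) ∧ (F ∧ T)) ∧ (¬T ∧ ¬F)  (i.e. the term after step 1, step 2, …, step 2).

  start: ((T ∧ F) ∧ (F ∧ T)) ∧ (¬T ∧ ¬F)
  [1] (F ∧ (F ∧ T)) ∧ (¬T ∧ ¬F)
  [2] F ∧ (¬T ∧ ¬F)

Answer: after 2 steps: F ∧ (¬T ∧ ¬F)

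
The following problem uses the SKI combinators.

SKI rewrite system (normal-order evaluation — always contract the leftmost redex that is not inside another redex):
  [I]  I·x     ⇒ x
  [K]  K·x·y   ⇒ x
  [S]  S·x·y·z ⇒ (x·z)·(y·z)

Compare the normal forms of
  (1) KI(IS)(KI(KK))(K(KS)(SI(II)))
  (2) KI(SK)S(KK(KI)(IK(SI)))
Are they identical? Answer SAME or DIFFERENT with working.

Answer: DIFFERENT — A ⇓ KS, B ⇓ S(K(K(SI)))

Derivation:
Term A:
  start: KI(IS)(KI(KK))(K(KS)(SI(II)))
  [1] I(KI(KK))(K(KS)(SI(II)))
  [2] KI(KK)(K(KS)(SI(II)))
  [3] I(K(KS)(SI(II)))
  [4] K(KS)(SI(II))
  [5] KS

Term B:
  start: KI(SK)S(KK(KI)(IK(SI)))
  [1] IS(KK(KI)(IK(SI)))
  [2] S(KK(KI)(IK(SI)))
  [3] S(K(IK(SI)))
  [4] S(K(K(SI)))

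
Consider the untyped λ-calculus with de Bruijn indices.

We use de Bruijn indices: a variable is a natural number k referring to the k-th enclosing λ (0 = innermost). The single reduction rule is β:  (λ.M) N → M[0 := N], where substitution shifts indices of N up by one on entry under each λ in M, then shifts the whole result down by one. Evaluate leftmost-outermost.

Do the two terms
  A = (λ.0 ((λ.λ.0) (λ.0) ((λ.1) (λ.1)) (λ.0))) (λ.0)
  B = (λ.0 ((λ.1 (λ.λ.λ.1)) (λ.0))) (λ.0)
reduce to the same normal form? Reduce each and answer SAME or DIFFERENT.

Term A:
  start: (λ.0 ((λ.λ.0) (λ.0) ((λ.1) (λ.1)) (λ.0))) (λ.0)
  [1] (λ.0) ((λ.λ.0) (λ.0) ((λ.λ.0) (λ.λ.0)) (λ.0))
  [2] (λ.λ.0) (λ.0) ((λ.λ.0) (λ.λ.0)) (λ.0)
  [3] (λ.0) ((λ.λ.0) (λ.λ.0)) (λ.0)
  [4] (λ.λ.0) (λ.λ.0) (λ.0)
  [5] (λ.0) (λ.0)
  [6] λ.0

Term B:
  start: (λ.0 ((λ.1 (λ.λ.λ.1)) (λ.0))) (λ.0)
  [1] (λ.0) ((λ.(λ.0) (λ.λ.λ.1)) (λ.0))
  [2] (λ.(λ.0) (λ.λ.λ.1)) (λ.0)
  [3] (λ.0) (λ.λ.λ.1)
  [4] λ.λ.λ.1

Answer: DIFFERENT — A ⇓ λ.0, B ⇓ λ.λ.λ.1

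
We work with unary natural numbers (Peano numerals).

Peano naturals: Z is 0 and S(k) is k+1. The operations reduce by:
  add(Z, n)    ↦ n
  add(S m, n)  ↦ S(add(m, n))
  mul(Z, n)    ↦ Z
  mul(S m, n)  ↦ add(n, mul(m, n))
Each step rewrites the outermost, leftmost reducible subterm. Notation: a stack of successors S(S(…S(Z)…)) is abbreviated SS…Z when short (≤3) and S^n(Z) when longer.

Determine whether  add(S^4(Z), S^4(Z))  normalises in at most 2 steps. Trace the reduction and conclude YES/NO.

  start: add(S^4(Z), S^4(Z))
  step 1: S(add(SSSZ, S^4(Z)))
  step 2: S(S(add(SSZ, S^4(Z))))

Answer: NO — after 2 steps the term is S(S(add(SSZ, S^4(Z)))), not yet normal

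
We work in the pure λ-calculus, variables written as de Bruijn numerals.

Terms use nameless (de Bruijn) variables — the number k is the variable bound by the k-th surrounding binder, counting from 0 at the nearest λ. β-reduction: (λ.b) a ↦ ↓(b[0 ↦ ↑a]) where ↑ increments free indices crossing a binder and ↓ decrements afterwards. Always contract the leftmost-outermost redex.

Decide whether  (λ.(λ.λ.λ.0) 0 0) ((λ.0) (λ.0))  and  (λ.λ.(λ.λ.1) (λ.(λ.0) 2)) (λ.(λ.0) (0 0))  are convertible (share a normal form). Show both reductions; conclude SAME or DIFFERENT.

Answer: DIFFERENT — A ⇓ λ.0, B ⇓ λ.λ.λ.λ.0 0

Working:
Term A:
  start: (λ.(λ.λ.λ.0) 0 0) ((λ.0) (λ.0))
  →1  (λ.λ.λ.0) ((λ.0) (λ.0)) ((λ.0) (λ.0))
  →2  (λ.λ.0) ((λ.0) (λ.0))
  →3  λ.0

Term B:
  start: (λ.λ.(λ.λ.1) (λ.(λ.0) 2)) (λ.(λ.0) (0 0))
  →1  λ.(λ.λ.1) (λ.(λ.0) (λ.(λ.0) (0 0)))
  →2  λ.λ.λ.(λ.0) (λ.(λ.0) (0 0))
  →3  λ.λ.λ.λ.(λ.0) (0 0)
  →4  λ.λ.λ.λ.0 0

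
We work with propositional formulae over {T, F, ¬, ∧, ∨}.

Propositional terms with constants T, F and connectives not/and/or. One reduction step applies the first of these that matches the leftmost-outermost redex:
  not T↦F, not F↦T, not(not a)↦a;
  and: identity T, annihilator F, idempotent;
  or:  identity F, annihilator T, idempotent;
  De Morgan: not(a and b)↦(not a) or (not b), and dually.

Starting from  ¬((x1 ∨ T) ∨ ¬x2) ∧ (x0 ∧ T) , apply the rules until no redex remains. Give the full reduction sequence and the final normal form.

  start: ¬((x1 ∨ T) ∨ ¬x2) ∧ (x0 ∧ T)
  →1  (¬(x1 ∨ T) ∧ ¬¬x2) ∧ (x0 ∧ T)
  →2  ((¬x1 ∧ ¬T) ∧ ¬¬x2) ∧ (x0 ∧ T)
  →3  ((¬x1 ∧ F) ∧ ¬¬x2) ∧ (x0 ∧ T)
  →4  (F ∧ ¬¬x2) ∧ (x0 ∧ T)
  →5  F ∧ (x0 ∧ T)
  →6  F

Answer: normal form = F  (in 6 steps)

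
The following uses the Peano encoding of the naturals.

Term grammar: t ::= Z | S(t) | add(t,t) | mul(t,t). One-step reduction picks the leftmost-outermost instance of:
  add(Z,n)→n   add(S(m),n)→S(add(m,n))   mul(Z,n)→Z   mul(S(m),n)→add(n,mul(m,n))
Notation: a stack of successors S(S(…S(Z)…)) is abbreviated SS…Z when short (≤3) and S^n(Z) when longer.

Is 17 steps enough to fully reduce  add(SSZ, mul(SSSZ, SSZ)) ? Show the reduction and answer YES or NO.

Answer: YES — reaches normal form S^8(Z) in 16 ≤ 17 steps

Working:
  start: add(SSZ, mul(SSSZ, SSZ))
  step 1: S(add(SZ, mul(SSSZ, SSZ)))
  step 2: S(S(add(Z, mul(SSSZ, SSZ))))
  step 3: S(S(mul(SSSZ, SSZ)))
  step 4: S(S(add(SSZ, mul(SSZ, SSZ))))
  step 5: S(S(S(add(SZ, mul(SSZ, SSZ)))))
  step 6: S(S(S(S(add(Z, mul(SSZ, SSZ))))))
  step 7: S(S(S(S(mul(SSZ, SSZ)))))
  step 8: S(S(S(S(add(SSZ, mul(SZ, SSZ))))))
  step 9: S(S(S(S(S(add(SZ, mul(SZ, SSZ)))))))
  step 10: S(S(S(S(S(S(add(Z, mul(SZ, SSZ))))))))
  step 11: S(S(S(S(S(S(mul(SZ, SSZ)))))))
  step 12: S(S(S(S(S(S(add(SSZ, mul(Z, SSZ))))))))
  step 13: S(S(S(S(S(S(S(add(SZ, mul(Z, SSZ)))))))))
  step 14: S(S(S(S(S(S(S(S(add(Z, mul(Z, SSZ))))))))))
  step 15: S(S(S(S(S(S(S(S(mul(Z, SSZ)))))))))
  step 16: S^8(Z)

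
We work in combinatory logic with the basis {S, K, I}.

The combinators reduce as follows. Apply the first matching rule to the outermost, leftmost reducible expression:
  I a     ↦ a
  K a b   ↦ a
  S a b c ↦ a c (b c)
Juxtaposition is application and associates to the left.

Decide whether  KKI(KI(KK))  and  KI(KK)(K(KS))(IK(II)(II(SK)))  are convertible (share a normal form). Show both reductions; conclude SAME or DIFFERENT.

Answer: DIFFERENT — A ⇓ KI, B ⇓ KS

Reduction:
Term A:
  start: KKI(KI(KK))
  [1] K(KI(KK))
  [2] KI

Term B:
  start: KI(KK)(K(KS))(IK(II)(II(SK)))
  [1] I(K(KS))(IK(II)(II(SK)))
  [2] K(KS)(IK(II)(II(SK)))
  [3] KS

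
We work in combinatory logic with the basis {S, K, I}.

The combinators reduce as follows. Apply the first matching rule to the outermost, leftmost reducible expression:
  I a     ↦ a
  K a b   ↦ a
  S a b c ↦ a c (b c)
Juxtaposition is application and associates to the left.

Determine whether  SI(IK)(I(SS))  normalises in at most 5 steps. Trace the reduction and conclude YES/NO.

  start: SI(IK)(I(SS))
  step 1: I(I(SS))(IK(I(SS)))
  step 2: I(SS)(IK(I(SS)))
  step 3: SS(IK(I(SS)))
  step 4: SS(K(I(SS)))
  step 5: SS(K(SS))

Answer: YES — reaches normal form SS(K(SS)) in 5 ≤ 5 steps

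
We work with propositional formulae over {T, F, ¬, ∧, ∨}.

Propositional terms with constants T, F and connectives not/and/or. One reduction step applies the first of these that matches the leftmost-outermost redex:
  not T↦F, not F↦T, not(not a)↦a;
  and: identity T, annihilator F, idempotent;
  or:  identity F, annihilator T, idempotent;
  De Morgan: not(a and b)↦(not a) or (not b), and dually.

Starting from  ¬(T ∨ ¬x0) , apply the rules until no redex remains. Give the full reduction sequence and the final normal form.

Answer: normal form = F  (in 3 steps)

Reduction:
  start: ¬(T ∨ ¬x0)
  step 1: ¬T ∧ ¬¬x0
  step 2: F ∧ ¬¬x0
  step 3: F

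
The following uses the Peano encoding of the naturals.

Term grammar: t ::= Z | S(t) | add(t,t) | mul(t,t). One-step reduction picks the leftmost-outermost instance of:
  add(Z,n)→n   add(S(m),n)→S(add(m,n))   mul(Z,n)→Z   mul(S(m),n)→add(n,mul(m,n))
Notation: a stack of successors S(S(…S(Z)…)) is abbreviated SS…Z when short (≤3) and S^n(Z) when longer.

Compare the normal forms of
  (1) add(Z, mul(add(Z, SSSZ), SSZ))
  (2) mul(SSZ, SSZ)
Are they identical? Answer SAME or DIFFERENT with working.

Answer: DIFFERENT — A ⇓ S^6(Z), B ⇓ S^4(Z)

Derivation:
Term A:
  start: add(Z, mul(add(Z, SSSZ), SSZ))
  →1  mul(add(Z, SSSZ), SSZ)
  →2  mul(SSSZ, SSZ)
  →3  add(SSZ, mul(SSZ, SSZ))
  →4  S(add(SZ, mul(SSZ, SSZ)))
  →5  S(S(add(Z, mul(SSZ, SSZ))))
  →6  S(S(mul(SSZ, SSZ)))
  →7  S(S(add(SSZ, mul(SZ, SSZ))))
  →8  S(S(S(add(SZ, mul(SZ, SSZ)))))
  →9  S(S(S(S(add(Z, mul(SZ, SSZ))))))
  →10  S(S(S(S(mul(SZ, SSZ)))))
  →11  S(S(S(S(add(SSZ, mul(Z, SSZ))))))
  →12  S(S(S(S(S(add(SZ, mul(Z, SSZ)))))))
  →13  S(S(S(S(S(S(add(Z, mul(Z, SSZ))))))))
  →14  S(S(S(S(S(S(mul(Z, SSZ)))))))
  →15  S^6(Z)

Term B:
  start: mul(SSZ, SSZ)
  →1  add(SSZ, mul(SZ, SSZ))
  →2  S(add(SZ, mul(SZ, SSZ)))
  →3  S(S(add(Z, mul(SZ, SSZ))))
  →4  S(S(mul(SZ, SSZ)))
  →5  S(S(add(SSZ, mul(Z, SSZ))))
  →6  S(S(S(add(SZ, mul(Z, SSZ)))))
  →7  S(S(S(S(add(Z, mul(Z, SSZ))))))
  →8  S(S(S(S(mul(Z, SSZ)))))
  →9  S^4(Z)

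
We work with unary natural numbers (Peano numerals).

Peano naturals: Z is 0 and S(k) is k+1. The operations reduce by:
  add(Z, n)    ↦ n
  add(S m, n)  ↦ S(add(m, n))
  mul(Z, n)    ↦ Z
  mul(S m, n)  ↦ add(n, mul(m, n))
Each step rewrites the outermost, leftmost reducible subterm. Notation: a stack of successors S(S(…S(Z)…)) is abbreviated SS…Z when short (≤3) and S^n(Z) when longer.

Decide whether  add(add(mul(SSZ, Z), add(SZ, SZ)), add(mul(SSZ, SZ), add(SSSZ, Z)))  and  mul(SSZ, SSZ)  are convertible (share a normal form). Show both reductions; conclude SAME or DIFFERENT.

Answer: DIFFERENT — A ⇓ S^7(Z), B ⇓ S^4(Z)

Working:
Term A:
  start: add(add(mul(SSZ, Z), add(SZ, SZ)), add(mul(SSZ, SZ), add(SSSZ, Z)))
  [1] add(add(add(Z, mul(SZ, Z)), add(SZ, SZ)), add(mul(SSZ, SZ), add(SSSZ, Z)))
  [2] add(add(mul(SZ, Z), add(SZ, SZ)), add(mul(SSZ, SZ), add(SSSZ, Z)))
  [3] add(add(add(Z, mul(Z, Z)), add(SZ, SZ)), add(mul(SSZ, SZ), add(SSSZ, Z)))
  [4] add(add(mul(Z, Z), add(SZ, SZ)), add(mul(SSZ, SZ), add(SSSZ, Z)))
  [5] add(add(Z, add(SZ, SZ)), add(mul(SSZ, SZ), add(SSSZ, Z)))
  [6] add(add(SZ, SZ), add(mul(SSZ, SZ), add(SSSZ, Z)))
  [7] add(S(add(Z, SZ)), add(mul(SSZ, SZ), add(SSSZ, Z)))
  [8] S(add(add(Z, SZ), add(mul(SSZ, SZ), add(SSSZ, Z))))
  [9] S(add(SZ, add(mul(SSZ, SZ), add(SSSZ, Z))))
  [10] S(S(add(Z, add(mul(SSZ, SZ), add(SSSZ, Z)))))
  [11] S(S(add(mul(SSZ, SZ), add(SSSZ, Z))))
  [12] S(S(add(add(SZ, mul(SZ, SZ)), add(SSSZ, Z))))
  [13] S(S(add(S(add(Z, mul(SZ, SZ))), add(SSSZ, Z))))
  [14] S(S(S(add(add(Z, mul(SZ, SZ)), add(SSSZ, Z)))))
  [15] S(S(S(add(mul(SZ, SZ), add(SSSZ, Z)))))
  [16] S(S(S(add(add(SZ, mul(Z, SZ)), add(SSSZ, Z)))))
  [17] S(S(S(add(S(add(Z, mul(Z, SZ))), add(SSSZ, Z)))))
  [18] S(S(S(S(add(add(Z, mul(Z, SZ)), add(SSSZ, Z))))))
  [19] S(S(S(S(add(mul(Z, SZ), add(SSSZ, Z))))))
  [20] S(S(S(S(add(Z, add(SSSZ, Z))))))
  [21] S(S(S(S(add(SSSZ, Z)))))
  [22] S(S(S(S(S(add(SSZ, Z))))))
  [23] S(S(S(S(S(S(add(SZ, Z)))))))
  [24] S(S(S(S(S(S(S(add(Z, Z))))))))
  [25] S^7(Z)

Term B:
  start: mul(SSZ, SSZ)
  [1] add(SSZ, mul(SZ, SSZ))
  [2] S(add(SZ, mul(SZ, SSZ)))
  [3] S(S(add(Z, mul(SZ, SSZ))))
  [4] S(S(mul(SZ, SSZ)))
  [5] S(S(add(SSZ, mul(Z, SSZ))))
  [6] S(S(S(add(SZ, mul(Z, SSZ)))))
  [7] S(S(S(S(add(Z, mul(Z, SSZ))))))
  [8] S(S(S(S(mul(Z, SSZ)))))
  [9] S^4(Z)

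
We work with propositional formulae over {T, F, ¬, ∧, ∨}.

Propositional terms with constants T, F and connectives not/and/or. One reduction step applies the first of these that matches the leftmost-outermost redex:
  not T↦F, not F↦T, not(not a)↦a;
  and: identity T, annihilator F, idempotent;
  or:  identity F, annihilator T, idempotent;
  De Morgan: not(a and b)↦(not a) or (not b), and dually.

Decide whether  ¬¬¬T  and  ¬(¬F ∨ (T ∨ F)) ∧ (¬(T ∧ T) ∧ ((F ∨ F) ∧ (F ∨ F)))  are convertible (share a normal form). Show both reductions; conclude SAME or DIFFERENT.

Term A:
  start: ¬¬¬T
  →1  ¬T
  →2  F

Term B:
  start: ¬(¬F ∨ (T ∨ F)) ∧ (¬(T ∧ T) ∧ ((F ∨ F) ∧ (F ∨ F)))
  →1  (¬¬F ∧ ¬(T ∨ F)) ∧ (¬(T ∧ T) ∧ ((F ∨ F) ∧ (F ∨ F)))
  →2  (F ∧ ¬(T ∨ F)) ∧ (¬(T ∧ T) ∧ ((F ∨ F) ∧ (F ∨ F)))
  →3  F ∧ (¬(T ∧ T) ∧ ((F ∨ F) ∧ (F ∨ F)))
  →4  F

Answer: SAME — A ⇓ F, B ⇓ F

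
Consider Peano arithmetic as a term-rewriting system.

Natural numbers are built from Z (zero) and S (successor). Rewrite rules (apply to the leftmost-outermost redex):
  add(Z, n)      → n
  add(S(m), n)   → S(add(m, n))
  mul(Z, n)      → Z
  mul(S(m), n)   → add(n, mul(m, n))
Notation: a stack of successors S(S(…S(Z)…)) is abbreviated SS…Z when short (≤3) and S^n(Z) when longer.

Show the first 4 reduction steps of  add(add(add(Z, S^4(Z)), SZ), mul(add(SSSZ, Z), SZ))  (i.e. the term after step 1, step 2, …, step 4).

Answer: after 4 steps: S(add(S(add(SSZ, SZ)), mul(add(SSSZ, Z), SZ)))

Working:
  start: add(add(add(Z, S^4(Z)), SZ), mul(add(SSSZ, Z), SZ))
  [1] add(add(S^4(Z), SZ), mul(add(SSSZ, Z), SZ))
  [2] add(S(add(SSSZ, SZ)), mul(add(SSSZ, Z), SZ))
  [3] S(add(add(SSSZ, SZ), mul(add(SSSZ, Z), SZ)))
  [4] S(add(S(add(SSZ, SZ)), mul(add(SSSZ, Z), SZ)))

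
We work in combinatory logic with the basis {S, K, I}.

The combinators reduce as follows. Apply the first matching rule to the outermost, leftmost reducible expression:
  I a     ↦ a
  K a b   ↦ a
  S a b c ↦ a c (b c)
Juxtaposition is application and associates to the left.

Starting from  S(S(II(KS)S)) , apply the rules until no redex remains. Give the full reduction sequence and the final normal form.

  start: S(S(II(KS)S))
  →1  S(S(I(KS)S))
  →2  S(S(KSS))
  →3  S(SS)

Answer: normal form = S(SS)  (in 3 steps)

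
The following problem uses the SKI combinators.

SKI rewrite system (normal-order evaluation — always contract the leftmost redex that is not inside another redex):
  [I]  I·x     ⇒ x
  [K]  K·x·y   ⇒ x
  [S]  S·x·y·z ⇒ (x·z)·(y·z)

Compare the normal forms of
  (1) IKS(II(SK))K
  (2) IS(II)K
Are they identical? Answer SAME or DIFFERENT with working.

Answer: DIFFERENT — A ⇓ SK, B ⇓ SIK

Working:
Term A:
  start: IKS(II(SK))K
  step 1: KS(II(SK))K
  step 2: SK

Term B:
  start: IS(II)K
  step 1: S(II)K
  step 2: SIK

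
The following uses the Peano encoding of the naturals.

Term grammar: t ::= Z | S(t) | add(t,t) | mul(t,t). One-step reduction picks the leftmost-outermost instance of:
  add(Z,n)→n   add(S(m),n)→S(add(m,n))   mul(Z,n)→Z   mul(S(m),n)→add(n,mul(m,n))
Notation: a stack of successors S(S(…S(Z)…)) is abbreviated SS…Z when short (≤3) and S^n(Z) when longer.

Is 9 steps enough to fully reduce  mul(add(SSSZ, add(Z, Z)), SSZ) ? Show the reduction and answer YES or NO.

Answer: NO — after 9 steps the term is S(S(S(S(add(Z, mul(add(SZ, add(Z, Z)), SSZ)))))), not yet normal

Working:
  start: mul(add(SSSZ, add(Z, Z)), SSZ)
  step 1: mul(S(add(SSZ, add(Z, Z))), SSZ)
  step 2: add(SSZ, mul(add(SSZ, add(Z, Z)), SSZ))
  step 3: S(add(SZ, mul(add(SSZ, add(Z, Z)), SSZ)))
  step 4: S(S(add(Z, mul(add(SSZ, add(Z, Z)), SSZ))))
  step 5: S(S(mul(add(SSZ, add(Z, Z)), SSZ)))
  step 6: S(S(mul(S(add(SZ, add(Z, Z))), SSZ)))
  step 7: S(S(add(SSZ, mul(add(SZ, add(Z, Z)), SSZ))))
  step 8: S(S(S(add(SZ, mul(add(SZ, add(Z, Z)), SSZ)))))
  step 9: S(S(S(S(add(Z, mul(add(SZ, add(Z, Z)), SSZ))))))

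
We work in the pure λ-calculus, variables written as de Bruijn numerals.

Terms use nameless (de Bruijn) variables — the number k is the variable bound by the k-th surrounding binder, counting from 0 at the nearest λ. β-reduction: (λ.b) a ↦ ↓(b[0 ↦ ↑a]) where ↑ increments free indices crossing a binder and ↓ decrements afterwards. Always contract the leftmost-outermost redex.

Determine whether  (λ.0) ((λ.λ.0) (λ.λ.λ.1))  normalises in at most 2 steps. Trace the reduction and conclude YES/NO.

Answer: YES — reaches normal form λ.0 in 2 ≤ 2 steps

Derivation:
  start: (λ.0) ((λ.λ.0) (λ.λ.λ.1))
  step 1: (λ.λ.0) (λ.λ.λ.1)
  step 2: λ.0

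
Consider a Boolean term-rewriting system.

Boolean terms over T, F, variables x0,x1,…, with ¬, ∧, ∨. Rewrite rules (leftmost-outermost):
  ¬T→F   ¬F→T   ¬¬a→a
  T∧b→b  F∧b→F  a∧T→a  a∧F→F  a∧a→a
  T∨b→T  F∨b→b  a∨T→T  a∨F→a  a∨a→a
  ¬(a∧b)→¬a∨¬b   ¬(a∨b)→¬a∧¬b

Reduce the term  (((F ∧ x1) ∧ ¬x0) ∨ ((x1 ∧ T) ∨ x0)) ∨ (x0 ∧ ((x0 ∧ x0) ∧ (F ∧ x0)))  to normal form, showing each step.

Answer: normal form = x1 ∨ x0  (in 9 steps)

Derivation:
  start: (((F ∧ x1) ∧ ¬x0) ∨ ((x1 ∧ T) ∨ x0)) ∨ (x0 ∧ ((x0 ∧ x0) ∧ (F ∧ x0)))
  →1  ((F ∧ ¬x0) ∨ ((x1 ∧ T) ∨ x0)) ∨ (x0 ∧ ((x0 ∧ x0) ∧ (F ∧ x0)))
  →2  (F ∨ ((x1 ∧ T) ∨ x0)) ∨ (x0 ∧ ((x0 ∧ x0) ∧ (F ∧ x0)))
  →3  ((x1 ∧ T) ∨ x0) ∨ (x0 ∧ ((x0 ∧ x0) ∧ (F ∧ x0)))
  →4  (x1 ∨ x0) ∨ (x0 ∧ ((x0 ∧ x0) ∧ (F ∧ x0)))
  →5  (x1 ∨ x0) ∨ (x0 ∧ (x0 ∧ (F ∧ x0)))
  →6  (x1 ∨ x0) ∨ (x0 ∧ (x0 ∧ F))
  →7  (x1 ∨ x0) ∨ (x0 ∧ F)
  →8  (x1 ∨ x0) ∨ F
  →9  x1 ∨ x0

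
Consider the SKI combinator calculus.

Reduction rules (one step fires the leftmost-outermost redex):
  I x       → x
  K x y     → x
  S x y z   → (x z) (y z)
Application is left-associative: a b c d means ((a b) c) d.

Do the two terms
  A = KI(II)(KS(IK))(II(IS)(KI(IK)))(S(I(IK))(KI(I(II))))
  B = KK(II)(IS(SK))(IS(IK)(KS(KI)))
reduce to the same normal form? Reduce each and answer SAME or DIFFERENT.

Term A:
  start: KI(II)(KS(IK))(II(IS)(KI(IK)))(S(I(IK))(KI(I(II))))
  →1  I(KS(IK))(II(IS)(KI(IK)))(S(I(IK))(KI(I(II))))
  →2  KS(IK)(II(IS)(KI(IK)))(S(I(IK))(KI(I(II))))
  →3  S(II(IS)(KI(IK)))(S(I(IK))(KI(I(II))))
  →4  S(I(IS)(KI(IK)))(S(I(IK))(KI(I(II))))
  →5  S(IS(KI(IK)))(S(I(IK))(KI(I(II))))
  →6  S(S(KI(IK)))(S(I(IK))(KI(I(II))))
  →7  S(SI)(S(I(IK))(KI(I(II))))
  →8  S(SI)(S(IK)(KI(I(II))))
  →9  S(SI)(SK(KI(I(II))))
  →10  S(SI)(SKI)

Term B:
  start: KK(II)(IS(SK))(IS(IK)(KS(KI)))
  →1  K(IS(SK))(IS(IK)(KS(KI)))
  →2  IS(SK)
  →3  S(SK)

Answer: DIFFERENT — A ⇓ S(SI)(SKI), B ⇓ S(SK)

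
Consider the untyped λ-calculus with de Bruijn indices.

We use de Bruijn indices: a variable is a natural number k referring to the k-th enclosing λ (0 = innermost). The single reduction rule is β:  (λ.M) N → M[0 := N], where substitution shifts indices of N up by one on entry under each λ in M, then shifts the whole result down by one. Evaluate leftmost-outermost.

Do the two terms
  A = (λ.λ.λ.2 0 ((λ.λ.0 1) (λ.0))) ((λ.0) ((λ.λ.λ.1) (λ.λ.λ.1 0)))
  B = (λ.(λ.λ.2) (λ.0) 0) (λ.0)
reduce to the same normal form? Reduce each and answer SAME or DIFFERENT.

Term A:
  start: (λ.λ.λ.2 0 ((λ.λ.0 1) (λ.0))) ((λ.0) ((λ.λ.λ.1) (λ.λ.λ.1 0)))
  →1  λ.λ.(λ.0) ((λ.λ.λ.1) (λ.λ.λ.1 0)) 0 ((λ.λ.0 1) (λ.0))
  →2  λ.λ.(λ.λ.λ.1) (λ.λ.λ.1 0) 0 ((λ.λ.0 1) (λ.0))
  →3  λ.λ.(λ.λ.1) 0 ((λ.λ.0 1) (λ.0))
  →4  λ.λ.(λ.1) ((λ.λ.0 1) (λ.0))
  →5  λ.λ.0

Term B:
  start: (λ.(λ.λ.2) (λ.0) 0) (λ.0)
  →1  (λ.λ.λ.0) (λ.0) (λ.0)
  →2  (λ.λ.0) (λ.0)
  →3  λ.0

Answer: DIFFERENT — A ⇓ λ.λ.0, B ⇓ λ.0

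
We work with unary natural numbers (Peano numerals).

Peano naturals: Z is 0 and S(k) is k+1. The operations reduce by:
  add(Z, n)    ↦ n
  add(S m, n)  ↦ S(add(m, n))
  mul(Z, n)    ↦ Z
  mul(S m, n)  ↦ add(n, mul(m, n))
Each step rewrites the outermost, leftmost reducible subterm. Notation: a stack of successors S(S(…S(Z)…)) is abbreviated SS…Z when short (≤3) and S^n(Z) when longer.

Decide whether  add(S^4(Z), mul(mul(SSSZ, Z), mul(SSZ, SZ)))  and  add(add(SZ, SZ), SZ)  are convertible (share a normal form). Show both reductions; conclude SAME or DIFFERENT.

Answer: DIFFERENT — A ⇓ S^4(Z), B ⇓ SSSZ

Reduction:
Term A:
  start: add(S^4(Z), mul(mul(SSSZ, Z), mul(SSZ, SZ)))
  step 1: S(add(SSSZ, mul(mul(SSSZ, Z), mul(SSZ, SZ))))
  step 2: S(S(add(SSZ, mul(mul(SSSZ, Z), mul(SSZ, SZ)))))
  step 3: S(S(S(add(SZ, mul(mul(SSSZ, Z), mul(SSZ, SZ))))))
  step 4: S(S(S(S(add(Z, mul(mul(SSSZ, Z), mul(SSZ, SZ)))))))
  step 5: S(S(S(S(mul(mul(SSSZ, Z), mul(SSZ, SZ))))))
  step 6: S(S(S(S(mul(add(Z, mul(SSZ, Z)), mul(SSZ, SZ))))))
  step 7: S(S(S(S(mul(mul(SSZ, Z), mul(SSZ, SZ))))))
  step 8: S(S(S(S(mul(add(Z, mul(SZ, Z)), mul(SSZ, SZ))))))
  step 9: S(S(S(S(mul(mul(SZ, Z), mul(SSZ, SZ))))))
  step 10: S(S(S(S(mul(add(Z, mul(Z, Z)), mul(SSZ, SZ))))))
  step 11: S(S(S(S(mul(mul(Z, Z), mul(SSZ, SZ))))))
  step 12: S(S(S(S(mul(Z, mul(SSZ, SZ))))))
  step 13: S^4(Z)

Term B:
  start: add(add(SZ, SZ), SZ)
  step 1: add(S(add(Z, SZ)), SZ)
  step 2: S(add(add(Z, SZ), SZ))
  step 3: S(add(SZ, SZ))
  step 4: S(S(add(Z, SZ)))
  step 5: SSSZ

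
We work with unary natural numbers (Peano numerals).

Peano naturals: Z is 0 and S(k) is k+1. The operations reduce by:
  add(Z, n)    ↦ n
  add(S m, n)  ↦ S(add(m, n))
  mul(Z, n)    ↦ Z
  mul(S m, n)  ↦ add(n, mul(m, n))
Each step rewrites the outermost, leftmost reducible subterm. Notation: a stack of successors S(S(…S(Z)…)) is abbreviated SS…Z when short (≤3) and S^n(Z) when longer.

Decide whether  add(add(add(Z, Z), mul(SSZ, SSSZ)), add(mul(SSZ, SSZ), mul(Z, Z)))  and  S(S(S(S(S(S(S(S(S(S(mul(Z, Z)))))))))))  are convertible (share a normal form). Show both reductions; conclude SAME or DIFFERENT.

Answer: SAME — A ⇓ S^10(Z), B ⇓ S^10(Z)

Derivation:
Term A:
  start: add(add(add(Z, Z), mul(SSZ, SSSZ)), add(mul(SSZ, SSZ), mul(Z, Z)))
  [1] add(add(Z, mul(SSZ, SSSZ)), add(mul(SSZ, SSZ), mul(Z, Z)))
  [2] add(mul(SSZ, SSSZ), add(mul(SSZ, SSZ), mul(Z, Z)))
  [3] add(add(SSSZ, mul(SZ, SSSZ)), add(mul(SSZ, SSZ), mul(Z, Z)))
  [4] add(S(add(SSZ, mul(SZ, SSSZ))), add(mul(SSZ, SSZ), mul(Z, Z)))
  [5] S(add(add(SSZ, mul(SZ, SSSZ)), add(mul(SSZ, SSZ), mul(Z, Z))))
  [6] S(add(S(add(SZ, mul(SZ, SSSZ))), add(mul(SSZ, SSZ), mul(Z, Z))))
  [7] S(S(add(add(SZ, mul(SZ, SSSZ)), add(mul(SSZ, SSZ), mul(Z, Z)))))
  [8] S(S(add(S(add(Z, mul(SZ, SSSZ))), add(mul(SSZ, SSZ), mul(Z, Z)))))
  [9] S(S(S(add(add(Z, mul(SZ, SSSZ)), add(mul(SSZ, SSZ), mul(Z, Z))))))
  [10] S(S(S(add(mul(SZ, SSSZ), add(mul(SSZ, SSZ), mul(Z, Z))))))
  [11] S(S(S(add(add(SSSZ, mul(Z, SSSZ)), add(mul(SSZ, SSZ), mul(Z, Z))))))
  [12] S(S(S(add(S(add(SSZ, mul(Z, SSSZ))), add(mul(SSZ, SSZ), mul(Z, Z))))))
  [13] S(S(S(S(add(add(SSZ, mul(Z, SSSZ)), add(mul(SSZ, SSZ), mul(Z, Z)))))))
  [14] S(S(S(S(add(S(add(SZ, mul(Z, SSSZ))), add(mul(SSZ, SSZ), mul(Z, Z)))))))
  [15] S(S(S(S(S(add(add(SZ, mul(Z, SSSZ)), add(mul(SSZ, SSZ), mul(Z, Z))))))))
  [16] S(S(S(S(S(add(S(add(Z, mul(Z, SSSZ))), add(mul(SSZ, SSZ), mul(Z, Z))))))))
  [17] S(S(S(S(S(S(add(add(Z, mul(Z, SSSZ)), add(mul(SSZ, SSZ), mul(Z, Z)))))))))
  [18] S(S(S(S(S(S(add(mul(Z, SSSZ), add(mul(SSZ, SSZ), mul(Z, Z)))))))))
  [19] S(S(S(S(S(S(add(Z, add(mul(SSZ, SSZ), mul(Z, Z)))))))))
  [20] S(S(S(S(S(S(add(mul(SSZ, SSZ), mul(Z, Z))))))))
  [21] S(S(S(S(S(S(add(add(SSZ, mul(SZ, SSZ)), mul(Z, Z))))))))
  [22] S(S(S(S(S(S(add(S(add(SZ, mul(SZ, SSZ))), mul(Z, Z))))))))
  [23] S(S(S(S(S(S(S(add(add(SZ, mul(SZ, SSZ)), mul(Z, Z)))))))))
  [24] S(S(S(S(S(S(S(add(S(add(Z, mul(SZ, SSZ))), mul(Z, Z)))))))))
  [25] S(S(S(S(S(S(S(S(add(add(Z, mul(SZ, SSZ)), mul(Z, Z))))))))))
  [26] S(S(S(S(S(S(S(S(add(mul(SZ, SSZ), mul(Z, Z))))))))))
  [27] S(S(S(S(S(S(S(S(add(add(SSZ, mul(Z, SSZ)), mul(Z, Z))))))))))
  [28] S(S(S(S(S(S(S(S(add(S(add(SZ, mul(Z, SSZ))), mul(Z, Z))))))))))
  [29] S(S(S(S(S(S(S(S(S(add(add(SZ, mul(Z, SSZ)), mul(Z, Z)))))))))))
  [30] S(S(S(S(S(S(S(S(S(add(S(add(Z, mul(Z, SSZ))), mul(Z, Z)))))))))))
  [31] S(S(S(S(S(S(S(S(S(S(add(add(Z, mul(Z, SSZ)), mul(Z, Z))))))))))))
  [32] S(S(S(S(S(S(S(S(S(S(add(mul(Z, SSZ), mul(Z, Z))))))))))))
  [33] S(S(S(S(S(S(S(S(S(S(add(Z, mul(Z, Z))))))))))))
  [34] S(S(S(S(S(S(S(S(S(S(mul(Z, Z)))))))))))
  [35] S^10(Z)

Term B:
  start: S(S(S(S(S(S(S(S(S(S(mul(Z, Z)))))))))))
  [1] S^10(Z)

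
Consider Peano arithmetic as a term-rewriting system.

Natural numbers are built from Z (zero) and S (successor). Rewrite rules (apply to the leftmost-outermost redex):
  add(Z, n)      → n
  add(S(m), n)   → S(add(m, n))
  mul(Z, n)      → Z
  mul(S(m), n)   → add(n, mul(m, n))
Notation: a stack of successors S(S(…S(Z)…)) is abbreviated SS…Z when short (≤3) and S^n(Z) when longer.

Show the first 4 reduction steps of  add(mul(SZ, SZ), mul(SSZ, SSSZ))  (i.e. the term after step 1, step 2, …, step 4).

  start: add(mul(SZ, SZ), mul(SSZ, SSSZ))
  [1] add(add(SZ, mul(Z, SZ)), mul(SSZ, SSSZ))
  [2] add(S(add(Z, mul(Z, SZ))), mul(SSZ, SSSZ))
  [3] S(add(add(Z, mul(Z, SZ)), mul(SSZ, SSSZ)))
  [4] S(add(mul(Z, SZ), mul(SSZ, SSSZ)))

Answer: after 4 steps: S(add(mul(Z, SZ), mul(SSZ, SSSZ)))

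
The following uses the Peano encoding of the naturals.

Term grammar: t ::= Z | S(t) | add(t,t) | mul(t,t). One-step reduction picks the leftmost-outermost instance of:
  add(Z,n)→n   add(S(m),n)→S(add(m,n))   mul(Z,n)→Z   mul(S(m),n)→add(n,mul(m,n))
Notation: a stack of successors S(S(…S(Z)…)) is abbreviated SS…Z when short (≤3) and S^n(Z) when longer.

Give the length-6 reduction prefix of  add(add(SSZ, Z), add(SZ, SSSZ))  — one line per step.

  start: add(add(SSZ, Z), add(SZ, SSSZ))
  step 1: add(S(add(SZ, Z)), add(SZ, SSSZ))
  step 2: S(add(add(SZ, Z), add(SZ, SSSZ)))
  step 3: S(add(S(add(Z, Z)), add(SZ, SSSZ)))
  step 4: S(S(add(add(Z, Z), add(SZ, SSSZ))))
  step 5: S(S(add(Z, add(SZ, SSSZ))))
  step 6: S(S(add(SZ, SSSZ)))

Answer: after 6 steps: S(S(add(SZ, SSSZ)))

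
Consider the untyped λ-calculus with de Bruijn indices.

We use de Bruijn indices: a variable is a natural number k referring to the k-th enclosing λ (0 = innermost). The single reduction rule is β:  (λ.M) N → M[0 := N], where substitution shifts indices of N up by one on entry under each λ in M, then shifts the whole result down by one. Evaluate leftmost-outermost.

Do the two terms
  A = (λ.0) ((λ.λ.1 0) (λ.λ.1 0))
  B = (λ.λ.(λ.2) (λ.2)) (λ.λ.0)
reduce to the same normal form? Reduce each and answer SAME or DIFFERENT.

Term A:
  start: (λ.0) ((λ.λ.1 0) (λ.λ.1 0))
  →1  (λ.λ.1 0) (λ.λ.1 0)
  →2  λ.(λ.λ.1 0) 0
  →3  λ.λ.1 0

Term B:
  start: (λ.λ.(λ.2) (λ.2)) (λ.λ.0)
  →1  λ.(λ.λ.λ.0) (λ.λ.λ.0)
  →2  λ.λ.λ.0

Answer: DIFFERENT — A ⇓ λ.λ.1 0, B ⇓ λ.λ.λ.0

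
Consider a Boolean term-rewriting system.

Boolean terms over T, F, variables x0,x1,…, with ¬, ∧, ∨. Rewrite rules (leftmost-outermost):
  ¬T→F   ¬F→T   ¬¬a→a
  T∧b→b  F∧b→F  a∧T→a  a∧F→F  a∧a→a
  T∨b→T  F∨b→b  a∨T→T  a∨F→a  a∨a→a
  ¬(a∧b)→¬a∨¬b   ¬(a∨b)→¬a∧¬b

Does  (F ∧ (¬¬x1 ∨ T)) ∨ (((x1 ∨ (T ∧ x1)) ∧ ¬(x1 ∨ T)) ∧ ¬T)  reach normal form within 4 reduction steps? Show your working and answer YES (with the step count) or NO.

Answer: NO — after 4 steps the term is (x1 ∧ ¬(x1 ∨ T)) ∧ ¬T, not yet normal

Derivation:
  start: (F ∧ (¬¬x1 ∨ T)) ∨ (((x1 ∨ (T ∧ x1)) ∧ ¬(x1 ∨ T)) ∧ ¬T)
  [1] F ∨ (((x1 ∨ (T ∧ x1)) ∧ ¬(x1 ∨ T)) ∧ ¬T)
  [2] ((x1 ∨ (T ∧ x1)) ∧ ¬(x1 ∨ T)) ∧ ¬T
  [3] ((x1 ∨ x1) ∧ ¬(x1 ∨ T)) ∧ ¬T
  [4] (x1 ∧ ¬(x1 ∨ T)) ∧ ¬T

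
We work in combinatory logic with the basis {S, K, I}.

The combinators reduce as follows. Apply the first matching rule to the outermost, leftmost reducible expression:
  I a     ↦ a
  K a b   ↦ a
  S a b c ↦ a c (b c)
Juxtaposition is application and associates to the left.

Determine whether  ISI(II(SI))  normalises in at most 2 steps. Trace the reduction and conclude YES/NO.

Answer: NO — after 2 steps the term is SI(I(SI)), not yet normal

Working:
  start: ISI(II(SI))
  [1] SI(II(SI))
  [2] SI(I(SI))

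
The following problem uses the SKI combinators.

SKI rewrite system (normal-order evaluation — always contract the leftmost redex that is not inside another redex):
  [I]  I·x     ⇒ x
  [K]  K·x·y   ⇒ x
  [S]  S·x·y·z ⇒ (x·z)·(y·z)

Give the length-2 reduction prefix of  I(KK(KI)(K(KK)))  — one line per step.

Answer: after 2 steps: K(K(KK))

Derivation:
  start: I(KK(KI)(K(KK)))
  step 1: KK(KI)(K(KK))
  step 2: K(K(KK))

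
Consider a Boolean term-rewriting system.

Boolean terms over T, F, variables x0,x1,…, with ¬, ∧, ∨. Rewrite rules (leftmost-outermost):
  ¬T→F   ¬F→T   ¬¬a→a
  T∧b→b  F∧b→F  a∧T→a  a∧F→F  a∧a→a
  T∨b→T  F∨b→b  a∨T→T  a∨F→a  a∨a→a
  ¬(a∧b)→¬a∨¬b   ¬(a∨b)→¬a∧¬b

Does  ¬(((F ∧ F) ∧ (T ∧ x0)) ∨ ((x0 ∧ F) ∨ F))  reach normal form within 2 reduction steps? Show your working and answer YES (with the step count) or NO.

Answer: NO — after 2 steps the term is (¬(F ∧ F) ∨ ¬(T ∧ x0)) ∧ ¬((x0 ∧ F) ∨ F), not yet normal

Working:
  start: ¬(((F ∧ F) ∧ (T ∧ x0)) ∨ ((x0 ∧ F) ∨ F))
  →1  ¬((F ∧ F) ∧ (T ∧ x0)) ∧ ¬((x0 ∧ F) ∨ F)
  →2  (¬(F ∧ F) ∨ ¬(T ∧ x0)) ∧ ¬((x0 ∧ F) ∨ F)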